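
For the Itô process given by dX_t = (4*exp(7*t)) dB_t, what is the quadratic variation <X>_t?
<X>_t = 8*exp(14*t)/7 - 8/7

For an Itô process dX_t = a(t) dt + b(t) dB_t, the quadratic variation is <X>_t = int_0^t b(s)^2 ds (the drift term does not contribute). Here b(s) = 4*exp(7*s), so
  b(s)^2 = 16*exp(14*s).
Integrating from 0 to t:
  <X>_t = int_0^t (16*exp(14*s)) ds = 8*exp(14*t)/7 - 8/7.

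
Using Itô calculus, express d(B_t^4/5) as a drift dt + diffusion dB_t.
d(B_t^4/5) = (6*B_t^2/5) dt + (4*B_t^3/5) dB_t

Itô's formula for f(B_t) gives d f(B_t) = f'(B_t) dB_t + (1/2) f''(B_t) dt. Compute derivatives of f(x) = x^4/5:
  f'(x)  = 4*x^3/5
  f''(x) = 12*x^2/5
Substitute x = B_t and multiply the f'' term by 1/2:
  drift     = (1/2) * (12*x^2/5) evaluated at B_t = 6*B_t^2/5
  diffusion = (4*x^3/5) evaluated at B_t = 4*B_t^3/5
Therefore d(B_t^4/5) = (6*B_t^2/5) dt + (4*B_t^3/5) dB_t.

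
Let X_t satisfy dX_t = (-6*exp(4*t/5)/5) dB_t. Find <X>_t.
<X>_t = 9*exp(8*t/5)/10 - 9/10

For an Itô process dX_t = a(t) dt + b(t) dB_t, the quadratic variation is <X>_t = int_0^t b(s)^2 ds (the drift term does not contribute). Here b(s) = -6*exp(4*s/5)/5, so
  b(s)^2 = 36*exp(8*s/5)/25.
Integrating from 0 to t:
  <X>_t = int_0^t (36*exp(8*s/5)/25) ds = 9*exp(8*t/5)/10 - 9/10.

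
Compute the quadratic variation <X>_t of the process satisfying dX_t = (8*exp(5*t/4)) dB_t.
<X>_t = 128*exp(5*t/2)/5 - 128/5

For an Itô process dX_t = a(t) dt + b(t) dB_t, the quadratic variation is <X>_t = int_0^t b(s)^2 ds (the drift term does not contribute). Here b(s) = 8*exp(5*s/4), so
  b(s)^2 = 64*exp(5*s/2).
Integrating from 0 to t:
  <X>_t = int_0^t (64*exp(5*s/2)) ds = 128*exp(5*t/2)/5 - 128/5.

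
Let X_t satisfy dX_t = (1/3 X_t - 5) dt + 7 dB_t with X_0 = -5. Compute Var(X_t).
Var(X_t) = 147*exp(2*t/3)/2 - 147/2

The variance V(t) = Var(X_t) satisfies V'(t) = 2 a V(t) + c^2 with V(0) = 0 (drift coefficient is linear in X, diffusion is constant). With a = 1/3, c = 7, the solution is
  V(t) = (c^2 / (2 a)) * (exp(2 a t) - 1)
       = (7^2 / (2*(1/3))) * (exp((2/3) t) - 1)
       = 147*exp(2*t/3)/2 - 147/2.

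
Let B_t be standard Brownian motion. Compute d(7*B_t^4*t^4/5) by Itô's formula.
d(7*B_t^4*t^4/5) = (14*B_t^2*t^3*(2*B_t^2 + 3*t)/5) dt + (28*B_t^3*t^4/5) dB_t

Itô's formula for f(t, x): d f(t, B_t) = (f_t + (1/2) f_xx) dt + f_x dB_t. Compute partials of f(t, x) = 7*t^4*x^4/5:
  f_t(t,x)  = 28*t^3*x^4/5
  f_x(t,x)  = 28*t^4*x^3/5
  f_xx(t,x) = 84*t^4*x^2/5
Assemble drift = f_t + (1/2) f_xx = 14*t^3*x^2*(3*t + 2*x^2)/5 and diffusion = f_x = 28*t^4*x^3/5. Substituting x = B_t:
  d(7*B_t^4*t^4/5) = (14*B_t^2*t^3*(2*B_t^2 + 3*t)/5) dt + (28*B_t^3*t^4/5) dB_t.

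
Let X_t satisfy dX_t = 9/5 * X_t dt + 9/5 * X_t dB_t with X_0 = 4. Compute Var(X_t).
Var(X_t) = 16*(exp(81*t/25) - 1)*exp(18*t/5)

For GBM dX = mu X dt + sigma X dB with X_0 = x_0, apply Itô to Y = log X: dY = (mu - sigma^2/2) dt + sigma dB, so Y_t = log(x_0) + (mu - sigma^2/2) t + sigma B_t and hence X_t = x_0 * exp((mu - sigma^2/2) t + sigma B_t).
With mu = 9/5, sigma = 9/5, x_0 = 4, this gives:
  X_t = 4 * exp((9/50) * t + (9/5) * B_t).
Since sigma*B_t ~ Normal(0, sigma^2 t), E[exp(sigma*B_t)] = exp(sigma^2 t / 2); so E[X_t] = x_0 * exp((mu - sigma^2/2) t) * exp(sigma^2 t / 2) = x_0 * exp(mu t) = 4*exp(9*t/5).
Var(X_t) = E[X_t^2] - (E[X_t])^2 = x_0^2 * exp(2 mu t) * (exp(sigma^2 t) - 1) = 16*(exp(81*t/25) - 1)*exp(18*t/5).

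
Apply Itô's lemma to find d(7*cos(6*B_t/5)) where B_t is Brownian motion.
d(7*cos(6*B_t/5)) = (-126*cos(6*B_t/5)/25) dt + (-42*sin(6*B_t/5)/5) dB_t

Itô's formula for f(B_t) gives d f(B_t) = f'(B_t) dB_t + (1/2) f''(B_t) dt. Compute derivatives of f(x) = 7*cos(6*x/5):
  f'(x)  = -42*sin(6*x/5)/5
  f''(x) = -252*cos(6*x/5)/25
Substitute x = B_t and multiply the f'' term by 1/2:
  drift     = (1/2) * (-252*cos(6*x/5)/25) evaluated at B_t = -126*cos(6*B_t/5)/25
  diffusion = (-42*sin(6*x/5)/5) evaluated at B_t = -42*sin(6*B_t/5)/5
Therefore d(7*cos(6*B_t/5)) = (-126*cos(6*B_t/5)/25) dt + (-42*sin(6*B_t/5)/5) dB_t.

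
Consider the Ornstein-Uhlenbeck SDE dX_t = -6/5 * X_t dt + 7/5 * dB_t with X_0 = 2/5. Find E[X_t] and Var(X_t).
E[X_t] = 2*exp(-6*t/5)/5; Var(X_t) = 49/60 - 49*exp(-12*t/5)/60

The OU SDE dX = -theta X dt + sigma dB admits the integrating factor exp(theta t): d(exp(theta t) X_t) = sigma exp(theta t) dB_t. Integrating from 0 to t:
  X_t = x_0 * exp(-theta t) + sigma * int_0^t exp(-theta (t-s)) dB_s.
The Itô integral has mean 0 and (by the Itô isometry) variance sigma^2 * int_0^t exp(-2 theta (t - s)) ds = sigma^2 * (1 - exp(-2 theta t)) / (2 theta).
With theta = 6/5, sigma = 7/5, x_0 = 2/5:
  E[X_t] = 2/5 * exp(-6/5 t) = 2*exp(-6*t/5)/5
  Var(X_t) = (7/5)^2 * (1 - exp(-2*6/5 t)) / (2 * 6/5) = 49/60 - 49*exp(-12*t/5)/60.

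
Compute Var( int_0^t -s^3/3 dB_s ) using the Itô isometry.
Var = t^7/63

The Itô integral of a deterministic integrand f(s) has mean 0 because each increment f(s) * (B_{s+ds} - B_s) has mean 0. By the Itô isometry:
  Var( int_0^t f(s) dB_s ) = E[ (int_0^t f(s) dB_s)^2 ] = int_0^t f(s)^2 ds.
Here f(s) = -s^3/3, so f(s)^2 = s^6/9. Integrate:
  int_0^t (s^6/9) ds = t^7/63.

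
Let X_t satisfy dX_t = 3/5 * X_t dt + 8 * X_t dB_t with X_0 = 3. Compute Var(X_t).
Var(X_t) = 9*(exp(64*t) - 1)*exp(6*t/5)

For GBM dX = mu X dt + sigma X dB with X_0 = x_0, apply Itô to Y = log X: dY = (mu - sigma^2/2) dt + sigma dB, so Y_t = log(x_0) + (mu - sigma^2/2) t + sigma B_t and hence X_t = x_0 * exp((mu - sigma^2/2) t + sigma B_t).
With mu = 3/5, sigma = 8, x_0 = 3, this gives:
  X_t = 3 * exp((-157/5) * t + (8) * B_t).
Since sigma*B_t ~ Normal(0, sigma^2 t), E[exp(sigma*B_t)] = exp(sigma^2 t / 2); so E[X_t] = x_0 * exp((mu - sigma^2/2) t) * exp(sigma^2 t / 2) = x_0 * exp(mu t) = 3*exp(3*t/5).
Var(X_t) = E[X_t^2] - (E[X_t])^2 = x_0^2 * exp(2 mu t) * (exp(sigma^2 t) - 1) = 9*(exp(64*t) - 1)*exp(6*t/5).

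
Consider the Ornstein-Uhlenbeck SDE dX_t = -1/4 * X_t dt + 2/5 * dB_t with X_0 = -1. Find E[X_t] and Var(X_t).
E[X_t] = -exp(-t/4); Var(X_t) = 8/25 - 8*exp(-t/2)/25

The OU SDE dX = -theta X dt + sigma dB admits the integrating factor exp(theta t): d(exp(theta t) X_t) = sigma exp(theta t) dB_t. Integrating from 0 to t:
  X_t = x_0 * exp(-theta t) + sigma * int_0^t exp(-theta (t-s)) dB_s.
The Itô integral has mean 0 and (by the Itô isometry) variance sigma^2 * int_0^t exp(-2 theta (t - s)) ds = sigma^2 * (1 - exp(-2 theta t)) / (2 theta).
With theta = 1/4, sigma = 2/5, x_0 = -1:
  E[X_t] = -1 * exp(-1/4 t) = -exp(-t/4)
  Var(X_t) = (2/5)^2 * (1 - exp(-2*1/4 t)) / (2 * 1/4) = 8/25 - 8*exp(-t/2)/25.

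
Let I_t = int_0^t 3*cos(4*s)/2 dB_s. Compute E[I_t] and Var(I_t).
E[I_t] = 0; Var(I_t) = 9*t/8 + 9*sin(4*t)*cos(4*t)/32

The Itô integral of a deterministic integrand f(s) has mean 0 because each increment f(s) * (B_{s+ds} - B_s) has mean 0. By the Itô isometry:
  Var( int_0^t f(s) dB_s ) = E[ (int_0^t f(s) dB_s)^2 ] = int_0^t f(s)^2 ds.
Here f(s) = 3*cos(4*s)/2, so f(s)^2 = 9*cos(4*s)^2/4. Integrate:
  int_0^t (9*cos(4*s)^2/4) ds = 9*t/8 + 9*sin(4*t)*cos(4*t)/32.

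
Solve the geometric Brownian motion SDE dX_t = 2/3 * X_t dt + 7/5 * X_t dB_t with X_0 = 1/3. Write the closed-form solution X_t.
X_t = 1/3 * exp((-47/150) * t + (7/5) * B_t)

For GBM dX = mu X dt + sigma X dB with X_0 = x_0, apply Itô to Y = log X: dY = (mu - sigma^2/2) dt + sigma dB, so Y_t = log(x_0) + (mu - sigma^2/2) t + sigma B_t and hence X_t = x_0 * exp((mu - sigma^2/2) t + sigma B_t).
With mu = 2/3, sigma = 7/5, x_0 = 1/3, this gives:
  X_t = 1/3 * exp((-47/150) * t + (7/5) * B_t).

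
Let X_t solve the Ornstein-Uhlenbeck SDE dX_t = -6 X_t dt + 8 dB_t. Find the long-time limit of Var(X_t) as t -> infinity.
lim Var(X_t) = 16/3

The OU SDE dX = -theta X dt + sigma dB admits the integrating factor exp(theta t): d(exp(theta t) X_t) = sigma exp(theta t) dB_t. Integrating from 0 to t gives X_t = x_0 * exp(-theta t) + sigma * int_0^t exp(-theta (t-s)) dB_s for any initial x_0. The Itô integral has variance (by the Itô isometry) sigma^2 * int_0^t exp(-2 theta (t - s)) ds = sigma^2 * (1 - exp(-2 theta t)) / (2 theta), independent of x_0.
With theta = 6, sigma = 8:
  Var(X_t) = (8)^2 * (1 - exp(-2*6 t)) / (2 * 6) = 16/3 - 16*exp(-12*t)/3.
As t -> infinity, exp(-2*6 t) -> 0, so the stationary variance is sigma^2 / (2 theta) = 16/3.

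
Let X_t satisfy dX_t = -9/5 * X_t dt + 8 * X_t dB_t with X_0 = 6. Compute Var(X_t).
Var(X_t) = (36*exp(64*t) - 36)*exp(-18*t/5)

For GBM dX = mu X dt + sigma X dB with X_0 = x_0, apply Itô to Y = log X: dY = (mu - sigma^2/2) dt + sigma dB, so Y_t = log(x_0) + (mu - sigma^2/2) t + sigma B_t and hence X_t = x_0 * exp((mu - sigma^2/2) t + sigma B_t).
With mu = -9/5, sigma = 8, x_0 = 6, this gives:
  X_t = 6 * exp((-169/5) * t + (8) * B_t).
Since sigma*B_t ~ Normal(0, sigma^2 t), E[exp(sigma*B_t)] = exp(sigma^2 t / 2); so E[X_t] = x_0 * exp((mu - sigma^2/2) t) * exp(sigma^2 t / 2) = x_0 * exp(mu t) = 6*exp(-9*t/5).
Var(X_t) = E[X_t^2] - (E[X_t])^2 = x_0^2 * exp(2 mu t) * (exp(sigma^2 t) - 1) = (36*exp(64*t) - 36)*exp(-18*t/5).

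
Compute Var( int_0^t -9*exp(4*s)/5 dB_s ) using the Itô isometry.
Var = 81*exp(8*t)/200 - 81/200

The Itô integral of a deterministic integrand f(s) has mean 0 because each increment f(s) * (B_{s+ds} - B_s) has mean 0. By the Itô isometry:
  Var( int_0^t f(s) dB_s ) = E[ (int_0^t f(s) dB_s)^2 ] = int_0^t f(s)^2 ds.
Here f(s) = -9*exp(4*s)/5, so f(s)^2 = 81*exp(8*s)/25. Integrate:
  int_0^t (81*exp(8*s)/25) ds = 81*exp(8*t)/200 - 81/200.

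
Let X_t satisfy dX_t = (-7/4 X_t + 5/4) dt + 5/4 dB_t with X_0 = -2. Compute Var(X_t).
Var(X_t) = 25/56 - 25*exp(-7*t/2)/56

The variance V(t) = Var(X_t) satisfies V'(t) = 2 a V(t) + c^2 with V(0) = 0 (drift coefficient is linear in X, diffusion is constant). With a = -7/4, c = 5/4, the solution is
  V(t) = (c^2 / (2 a)) * (exp(2 a t) - 1)
       = ((5/4)^2 / (2*(-7/4))) * (exp((-7/2) t) - 1)
       = 25/56 - 25*exp(-7*t/2)/56.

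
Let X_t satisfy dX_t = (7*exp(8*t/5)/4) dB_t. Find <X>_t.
<X>_t = 245*exp(16*t/5)/256 - 245/256

For an Itô process dX_t = a(t) dt + b(t) dB_t, the quadratic variation is <X>_t = int_0^t b(s)^2 ds (the drift term does not contribute). Here b(s) = 7*exp(8*s/5)/4, so
  b(s)^2 = 49*exp(16*s/5)/16.
Integrating from 0 to t:
  <X>_t = int_0^t (49*exp(16*s/5)/16) ds = 245*exp(16*t/5)/256 - 245/256.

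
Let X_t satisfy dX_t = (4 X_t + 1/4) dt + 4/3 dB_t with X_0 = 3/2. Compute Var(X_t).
Var(X_t) = 2*exp(8*t)/9 - 2/9

The variance V(t) = Var(X_t) satisfies V'(t) = 2 a V(t) + c^2 with V(0) = 0 (drift coefficient is linear in X, diffusion is constant). With a = 4, c = 4/3, the solution is
  V(t) = (c^2 / (2 a)) * (exp(2 a t) - 1)
       = ((4/3)^2 / (2*4)) * (exp(8 t) - 1)
       = 2*exp(8*t)/9 - 2/9.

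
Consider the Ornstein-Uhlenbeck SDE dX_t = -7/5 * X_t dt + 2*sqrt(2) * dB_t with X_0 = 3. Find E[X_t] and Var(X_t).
E[X_t] = 3*exp(-7*t/5); Var(X_t) = 20/7 - 20*exp(-14*t/5)/7

The OU SDE dX = -theta X dt + sigma dB admits the integrating factor exp(theta t): d(exp(theta t) X_t) = sigma exp(theta t) dB_t. Integrating from 0 to t:
  X_t = x_0 * exp(-theta t) + sigma * int_0^t exp(-theta (t-s)) dB_s.
The Itô integral has mean 0 and (by the Itô isometry) variance sigma^2 * int_0^t exp(-2 theta (t - s)) ds = sigma^2 * (1 - exp(-2 theta t)) / (2 theta).
With theta = 7/5, sigma = 2*sqrt(2), x_0 = 3:
  E[X_t] = 3 * exp(-7/5 t) = 3*exp(-7*t/5)
  Var(X_t) = (2*sqrt(2))^2 * (1 - exp(-2*7/5 t)) / (2 * 7/5) = 20/7 - 20*exp(-14*t/5)/7.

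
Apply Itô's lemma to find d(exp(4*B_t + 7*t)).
d(exp(4*B_t + 7*t)) = (15*exp(4*B_t + 7*t)) dt + (4*exp(4*B_t + 7*t)) dB_t

Itô's formula for f(t, x): d f(t, B_t) = (f_t + (1/2) f_xx) dt + f_x dB_t. Compute partials of f(t, x) = exp(7*t + 4*x):
  f_t(t,x)  = 7*exp(7*t + 4*x)
  f_x(t,x)  = 4*exp(7*t + 4*x)
  f_xx(t,x) = 16*exp(7*t + 4*x)
Assemble drift = f_t + (1/2) f_xx = 15*exp(7*t + 4*x) and diffusion = f_x = 4*exp(7*t + 4*x). Substituting x = B_t:
  d(exp(4*B_t + 7*t)) = (15*exp(4*B_t + 7*t)) dt + (4*exp(4*B_t + 7*t)) dB_t.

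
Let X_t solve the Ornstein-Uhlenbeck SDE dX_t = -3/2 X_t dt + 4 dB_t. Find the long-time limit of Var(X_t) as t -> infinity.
lim Var(X_t) = 16/3

The OU SDE dX = -theta X dt + sigma dB admits the integrating factor exp(theta t): d(exp(theta t) X_t) = sigma exp(theta t) dB_t. Integrating from 0 to t gives X_t = x_0 * exp(-theta t) + sigma * int_0^t exp(-theta (t-s)) dB_s for any initial x_0. The Itô integral has variance (by the Itô isometry) sigma^2 * int_0^t exp(-2 theta (t - s)) ds = sigma^2 * (1 - exp(-2 theta t)) / (2 theta), independent of x_0.
With theta = 3/2, sigma = 4:
  Var(X_t) = (4)^2 * (1 - exp(-2*3/2 t)) / (2 * 3/2) = 16/3 - 16*exp(-3*t)/3.
As t -> infinity, exp(-2*3/2 t) -> 0, so the stationary variance is sigma^2 / (2 theta) = 16/3.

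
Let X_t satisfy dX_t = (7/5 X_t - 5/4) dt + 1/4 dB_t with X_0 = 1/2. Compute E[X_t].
E[X_t] = 25/28 - 11*exp(7*t/5)/28

Taking expectations and using E[dB_t] = 0, the mean m(t) = E[X_t] satisfies the ODE m'(t) = a m(t) + b with m(0) = x_0. With a = 7/5, b = -5/4, x_0 = 1/2, the solution is
  m(t) = x_0 * exp(a t) + (b/a) * (exp(a t) - 1)
       = (1/2) * exp((7/5) t) + ((-5/4)/(7/5)) * (exp((7/5) t) - 1)
       = 25/28 - 11*exp(7*t/5)/28.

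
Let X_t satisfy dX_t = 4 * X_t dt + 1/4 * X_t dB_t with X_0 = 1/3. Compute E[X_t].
E[X_t] = exp(4*t)/3

For GBM dX = mu X dt + sigma X dB with X_0 = x_0, apply Itô to Y = log X: dY = (mu - sigma^2/2) dt + sigma dB, so Y_t = log(x_0) + (mu - sigma^2/2) t + sigma B_t and hence X_t = x_0 * exp((mu - sigma^2/2) t + sigma B_t).
With mu = 4, sigma = 1/4, x_0 = 1/3, this gives:
  X_t = 1/3 * exp((127/32) * t + (1/4) * B_t).
Since sigma*B_t ~ Normal(0, sigma^2 t), E[exp(sigma*B_t)] = exp(sigma^2 t / 2); so E[X_t] = x_0 * exp((mu - sigma^2/2) t) * exp(sigma^2 t / 2) = x_0 * exp(mu t) = exp(4*t)/3.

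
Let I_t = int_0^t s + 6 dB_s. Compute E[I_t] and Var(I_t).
E[I_t] = 0; Var(I_t) = t*(t^2 + 18*t + 108)/3

The Itô integral of a deterministic integrand f(s) has mean 0 because each increment f(s) * (B_{s+ds} - B_s) has mean 0. By the Itô isometry:
  Var( int_0^t f(s) dB_s ) = E[ (int_0^t f(s) dB_s)^2 ] = int_0^t f(s)^2 ds.
Here f(s) = s + 6, so f(s)^2 = (s + 6)^2. Integrate:
  int_0^t ((s + 6)^2) ds = t*(t^2 + 18*t + 108)/3.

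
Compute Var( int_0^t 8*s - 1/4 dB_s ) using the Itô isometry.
Var = t*(1024*t^2 - 96*t + 3)/48

The Itô integral of a deterministic integrand f(s) has mean 0 because each increment f(s) * (B_{s+ds} - B_s) has mean 0. By the Itô isometry:
  Var( int_0^t f(s) dB_s ) = E[ (int_0^t f(s) dB_s)^2 ] = int_0^t f(s)^2 ds.
Here f(s) = 8*s - 1/4, so f(s)^2 = (32*s - 1)^2/16. Integrate:
  int_0^t ((32*s - 1)^2/16) ds = t*(1024*t^2 - 96*t + 3)/48.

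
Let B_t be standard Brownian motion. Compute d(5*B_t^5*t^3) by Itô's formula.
d(5*B_t^5*t^3) = (B_t^3*t^2*(15*B_t^2 + 50*t)) dt + (25*B_t^4*t^3) dB_t

Itô's formula for f(t, x): d f(t, B_t) = (f_t + (1/2) f_xx) dt + f_x dB_t. Compute partials of f(t, x) = 5*t^3*x^5:
  f_t(t,x)  = 15*t^2*x^5
  f_x(t,x)  = 25*t^3*x^4
  f_xx(t,x) = 100*t^3*x^3
Assemble drift = f_t + (1/2) f_xx = t^2*x^3*(50*t + 15*x^2) and diffusion = f_x = 25*t^3*x^4. Substituting x = B_t:
  d(5*B_t^5*t^3) = (B_t^3*t^2*(15*B_t^2 + 50*t)) dt + (25*B_t^4*t^3) dB_t.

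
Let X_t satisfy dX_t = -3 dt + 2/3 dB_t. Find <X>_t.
<X>_t = 4*t/9

For an Itô process dX_t = a(t) dt + b(t) dB_t, the quadratic variation is <X>_t = int_0^t b(s)^2 ds (the drift term does not contribute). Here b(s) = 2/3, so
  b(s)^2 = 4/9.
Integrating from 0 to t:
  <X>_t = int_0^t (4/9) ds = 4*t/9.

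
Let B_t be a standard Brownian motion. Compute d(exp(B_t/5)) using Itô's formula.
d(exp(B_t/5)) = (exp(B_t/5)/50) dt + (exp(B_t/5)/5) dB_t

Itô's formula for f(B_t) gives d f(B_t) = f'(B_t) dB_t + (1/2) f''(B_t) dt. Compute derivatives of f(x) = exp(x/5):
  f'(x)  = exp(x/5)/5
  f''(x) = exp(x/5)/25
Substitute x = B_t and multiply the f'' term by 1/2:
  drift     = (1/2) * (exp(x/5)/25) evaluated at B_t = exp(B_t/5)/50
  diffusion = (exp(x/5)/5) evaluated at B_t = exp(B_t/5)/5
Therefore d(exp(B_t/5)) = (exp(B_t/5)/50) dt + (exp(B_t/5)/5) dB_t.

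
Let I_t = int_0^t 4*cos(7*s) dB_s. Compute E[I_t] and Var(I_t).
E[I_t] = 0; Var(I_t) = 8*t + 4*sin(14*t)/7

The Itô integral of a deterministic integrand f(s) has mean 0 because each increment f(s) * (B_{s+ds} - B_s) has mean 0. By the Itô isometry:
  Var( int_0^t f(s) dB_s ) = E[ (int_0^t f(s) dB_s)^2 ] = int_0^t f(s)^2 ds.
Here f(s) = 4*cos(7*s), so f(s)^2 = 16*cos(7*s)^2. Integrate:
  int_0^t (16*cos(7*s)^2) ds = 8*t + 4*sin(14*t)/7.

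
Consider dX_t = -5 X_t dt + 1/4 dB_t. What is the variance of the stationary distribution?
lim Var(X_t) = 1/160

The OU SDE dX = -theta X dt + sigma dB admits the integrating factor exp(theta t): d(exp(theta t) X_t) = sigma exp(theta t) dB_t. Integrating from 0 to t gives X_t = x_0 * exp(-theta t) + sigma * int_0^t exp(-theta (t-s)) dB_s for any initial x_0. The Itô integral has variance (by the Itô isometry) sigma^2 * int_0^t exp(-2 theta (t - s)) ds = sigma^2 * (1 - exp(-2 theta t)) / (2 theta), independent of x_0.
With theta = 5, sigma = 1/4:
  Var(X_t) = (1/4)^2 * (1 - exp(-2*5 t)) / (2 * 5) = 1/160 - exp(-10*t)/160.
As t -> infinity, exp(-2*5 t) -> 0, so the stationary variance is sigma^2 / (2 theta) = 1/160.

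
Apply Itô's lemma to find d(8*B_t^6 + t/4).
d(8*B_t^6 + t/4) = (120*B_t^4 + 1/4) dt + (48*B_t^5) dB_t

Itô's formula for f(t, x): d f(t, B_t) = (f_t + (1/2) f_xx) dt + f_x dB_t. Compute partials of f(t, x) = t/4 + 8*x^6:
  f_t(t,x)  = 1/4
  f_x(t,x)  = 48*x^5
  f_xx(t,x) = 240*x^4
Assemble drift = f_t + (1/2) f_xx = 120*x^4 + 1/4 and diffusion = f_x = 48*x^5. Substituting x = B_t:
  d(8*B_t^6 + t/4) = (120*B_t^4 + 1/4) dt + (48*B_t^5) dB_t.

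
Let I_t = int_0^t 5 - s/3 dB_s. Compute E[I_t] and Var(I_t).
E[I_t] = 0; Var(I_t) = t*(t^2 - 45*t + 675)/27

The Itô integral of a deterministic integrand f(s) has mean 0 because each increment f(s) * (B_{s+ds} - B_s) has mean 0. By the Itô isometry:
  Var( int_0^t f(s) dB_s ) = E[ (int_0^t f(s) dB_s)^2 ] = int_0^t f(s)^2 ds.
Here f(s) = 5 - s/3, so f(s)^2 = (s - 15)^2/9. Integrate:
  int_0^t ((s - 15)^2/9) ds = t*(t^2 - 45*t + 675)/27.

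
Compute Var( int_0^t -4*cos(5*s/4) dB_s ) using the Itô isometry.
Var = 8*t + 16*sin(5*t/2)/5

The Itô integral of a deterministic integrand f(s) has mean 0 because each increment f(s) * (B_{s+ds} - B_s) has mean 0. By the Itô isometry:
  Var( int_0^t f(s) dB_s ) = E[ (int_0^t f(s) dB_s)^2 ] = int_0^t f(s)^2 ds.
Here f(s) = -4*cos(5*s/4), so f(s)^2 = 16*cos(5*s/4)^2. Integrate:
  int_0^t (16*cos(5*s/4)^2) ds = 8*t + 16*sin(5*t/2)/5.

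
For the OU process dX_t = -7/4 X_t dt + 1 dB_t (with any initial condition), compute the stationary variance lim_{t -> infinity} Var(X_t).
lim Var(X_t) = 2/7

The OU SDE dX = -theta X dt + sigma dB admits the integrating factor exp(theta t): d(exp(theta t) X_t) = sigma exp(theta t) dB_t. Integrating from 0 to t gives X_t = x_0 * exp(-theta t) + sigma * int_0^t exp(-theta (t-s)) dB_s for any initial x_0. The Itô integral has variance (by the Itô isometry) sigma^2 * int_0^t exp(-2 theta (t - s)) ds = sigma^2 * (1 - exp(-2 theta t)) / (2 theta), independent of x_0.
With theta = 7/4, sigma = 1:
  Var(X_t) = (1)^2 * (1 - exp(-2*7/4 t)) / (2 * 7/4) = 2/7 - 2*exp(-7*t/2)/7.
As t -> infinity, exp(-2*7/4 t) -> 0, so the stationary variance is sigma^2 / (2 theta) = 2/7.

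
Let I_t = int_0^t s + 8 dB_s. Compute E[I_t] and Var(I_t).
E[I_t] = 0; Var(I_t) = t*(t^2 + 24*t + 192)/3

The Itô integral of a deterministic integrand f(s) has mean 0 because each increment f(s) * (B_{s+ds} - B_s) has mean 0. By the Itô isometry:
  Var( int_0^t f(s) dB_s ) = E[ (int_0^t f(s) dB_s)^2 ] = int_0^t f(s)^2 ds.
Here f(s) = s + 8, so f(s)^2 = (s + 8)^2. Integrate:
  int_0^t ((s + 8)^2) ds = t*(t^2 + 24*t + 192)/3.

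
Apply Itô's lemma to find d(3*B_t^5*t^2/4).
d(3*B_t^5*t^2/4) = (3*B_t^3*t*(B_t^2 + 5*t)/2) dt + (15*B_t^4*t^2/4) dB_t

Itô's formula for f(t, x): d f(t, B_t) = (f_t + (1/2) f_xx) dt + f_x dB_t. Compute partials of f(t, x) = 3*t^2*x^5/4:
  f_t(t,x)  = 3*t*x^5/2
  f_x(t,x)  = 15*t^2*x^4/4
  f_xx(t,x) = 15*t^2*x^3
Assemble drift = f_t + (1/2) f_xx = 3*t*x^3*(5*t + x^2)/2 and diffusion = f_x = 15*t^2*x^4/4. Substituting x = B_t:
  d(3*B_t^5*t^2/4) = (3*B_t^3*t*(B_t^2 + 5*t)/2) dt + (15*B_t^4*t^2/4) dB_t.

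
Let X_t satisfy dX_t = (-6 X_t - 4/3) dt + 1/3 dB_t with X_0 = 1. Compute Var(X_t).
Var(X_t) = 1/108 - exp(-12*t)/108

The variance V(t) = Var(X_t) satisfies V'(t) = 2 a V(t) + c^2 with V(0) = 0 (drift coefficient is linear in X, diffusion is constant). With a = -6, c = 1/3, the solution is
  V(t) = (c^2 / (2 a)) * (exp(2 a t) - 1)
       = ((1/3)^2 / (2*(-6))) * (exp((-12) t) - 1)
       = 1/108 - exp(-12*t)/108.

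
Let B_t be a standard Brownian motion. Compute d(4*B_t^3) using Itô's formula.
d(4*B_t^3) = (12*B_t) dt + (12*B_t^2) dB_t

Itô's formula for f(B_t) gives d f(B_t) = f'(B_t) dB_t + (1/2) f''(B_t) dt. Compute derivatives of f(x) = 4*x^3:
  f'(x)  = 12*x^2
  f''(x) = 24*x
Substitute x = B_t and multiply the f'' term by 1/2:
  drift     = (1/2) * (24*x) evaluated at B_t = 12*B_t
  diffusion = (12*x^2) evaluated at B_t = 12*B_t^2
Therefore d(4*B_t^3) = (12*B_t) dt + (12*B_t^2) dB_t.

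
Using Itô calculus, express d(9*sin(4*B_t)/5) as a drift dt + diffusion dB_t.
d(9*sin(4*B_t)/5) = (-72*sin(4*B_t)/5) dt + (36*cos(4*B_t)/5) dB_t

Itô's formula for f(B_t) gives d f(B_t) = f'(B_t) dB_t + (1/2) f''(B_t) dt. Compute derivatives of f(x) = 9*sin(4*x)/5:
  f'(x)  = 36*cos(4*x)/5
  f''(x) = -144*sin(4*x)/5
Substitute x = B_t and multiply the f'' term by 1/2:
  drift     = (1/2) * (-144*sin(4*x)/5) evaluated at B_t = -72*sin(4*B_t)/5
  diffusion = (36*cos(4*x)/5) evaluated at B_t = 36*cos(4*B_t)/5
Therefore d(9*sin(4*B_t)/5) = (-72*sin(4*B_t)/5) dt + (36*cos(4*B_t)/5) dB_t.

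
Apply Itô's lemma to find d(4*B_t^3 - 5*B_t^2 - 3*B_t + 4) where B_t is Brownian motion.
d(4*B_t^3 - 5*B_t^2 - 3*B_t + 4) = (12*B_t - 5) dt + (12*B_t^2 - 10*B_t - 3) dB_t

Itô's formula for f(B_t) gives d f(B_t) = f'(B_t) dB_t + (1/2) f''(B_t) dt. Compute derivatives of f(x) = 4*x^3 - 5*x^2 - 3*x + 4:
  f'(x)  = 12*x^2 - 10*x - 3
  f''(x) = 24*x - 10
Substitute x = B_t and multiply the f'' term by 1/2:
  drift     = (1/2) * (24*x - 10) evaluated at B_t = 12*B_t - 5
  diffusion = (12*x^2 - 10*x - 3) evaluated at B_t = 12*B_t^2 - 10*B_t - 3
Therefore d(4*B_t^3 - 5*B_t^2 - 3*B_t + 4) = (12*B_t - 5) dt + (12*B_t^2 - 10*B_t - 3) dB_t.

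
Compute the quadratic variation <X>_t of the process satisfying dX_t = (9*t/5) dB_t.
<X>_t = 27*t^3/25

For an Itô process dX_t = a(t) dt + b(t) dB_t, the quadratic variation is <X>_t = int_0^t b(s)^2 ds (the drift term does not contribute). Here b(s) = 9*s/5, so
  b(s)^2 = 81*s^2/25.
Integrating from 0 to t:
  <X>_t = int_0^t (81*s^2/25) ds = 27*t^3/25.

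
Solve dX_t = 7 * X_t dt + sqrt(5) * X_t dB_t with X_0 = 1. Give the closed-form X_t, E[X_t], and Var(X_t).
X_t = 1 * exp((9/2) t + (sqrt(5)) B_t); E[X_t] = exp(7*t); Var(X_t) = exp(19*t) - exp(14*t)

For GBM dX = mu X dt + sigma X dB with X_0 = x_0, apply Itô to Y = log X: dY = (mu - sigma^2/2) dt + sigma dB, so Y_t = log(x_0) + (mu - sigma^2/2) t + sigma B_t and hence X_t = x_0 * exp((mu - sigma^2/2) t + sigma B_t).
With mu = 7, sigma = sqrt(5), x_0 = 1, this gives:
  X_t = 1 * exp((9/2) * t + (sqrt(5)) * B_t).
Since sigma*B_t ~ Normal(0, sigma^2 t), E[exp(sigma*B_t)] = exp(sigma^2 t / 2); so E[X_t] = x_0 * exp((mu - sigma^2/2) t) * exp(sigma^2 t / 2) = x_0 * exp(mu t) = exp(7*t).
Var(X_t) = E[X_t^2] - (E[X_t])^2 = x_0^2 * exp(2 mu t) * (exp(sigma^2 t) - 1) = exp(19*t) - exp(14*t).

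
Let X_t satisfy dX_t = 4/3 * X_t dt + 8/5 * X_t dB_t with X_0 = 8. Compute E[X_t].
E[X_t] = 8*exp(4*t/3)

For GBM dX = mu X dt + sigma X dB with X_0 = x_0, apply Itô to Y = log X: dY = (mu - sigma^2/2) dt + sigma dB, so Y_t = log(x_0) + (mu - sigma^2/2) t + sigma B_t and hence X_t = x_0 * exp((mu - sigma^2/2) t + sigma B_t).
With mu = 4/3, sigma = 8/5, x_0 = 8, this gives:
  X_t = 8 * exp((4/75) * t + (8/5) * B_t).
Since sigma*B_t ~ Normal(0, sigma^2 t), E[exp(sigma*B_t)] = exp(sigma^2 t / 2); so E[X_t] = x_0 * exp((mu - sigma^2/2) t) * exp(sigma^2 t / 2) = x_0 * exp(mu t) = 8*exp(4*t/3).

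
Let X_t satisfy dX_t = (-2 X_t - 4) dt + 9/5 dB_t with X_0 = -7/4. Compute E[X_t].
E[X_t] = -2 + exp(-2*t)/4

Taking expectations and using E[dB_t] = 0, the mean m(t) = E[X_t] satisfies the ODE m'(t) = a m(t) + b with m(0) = x_0. With a = -2, b = -4, x_0 = -7/4, the solution is
  m(t) = x_0 * exp(a t) + (b/a) * (exp(a t) - 1)
       = (-7/4) * exp((-2) t) + ((-4)/(-2)) * (exp((-2) t) - 1)
       = -2 + exp(-2*t)/4.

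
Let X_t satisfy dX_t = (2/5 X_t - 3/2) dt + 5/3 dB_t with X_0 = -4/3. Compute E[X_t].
E[X_t] = 15/4 - 61*exp(2*t/5)/12

Taking expectations and using E[dB_t] = 0, the mean m(t) = E[X_t] satisfies the ODE m'(t) = a m(t) + b with m(0) = x_0. With a = 2/5, b = -3/2, x_0 = -4/3, the solution is
  m(t) = x_0 * exp(a t) + (b/a) * (exp(a t) - 1)
       = (-4/3) * exp((2/5) t) + ((-3/2)/(2/5)) * (exp((2/5) t) - 1)
       = 15/4 - 61*exp(2*t/5)/12.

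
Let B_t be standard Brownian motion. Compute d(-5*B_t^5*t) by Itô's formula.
d(-5*B_t^5*t) = (5*B_t^3*(-B_t^2 - 10*t)) dt + (-25*B_t^4*t) dB_t

Itô's formula for f(t, x): d f(t, B_t) = (f_t + (1/2) f_xx) dt + f_x dB_t. Compute partials of f(t, x) = -5*t*x^5:
  f_t(t,x)  = -5*x^5
  f_x(t,x)  = -25*t*x^4
  f_xx(t,x) = -100*t*x^3
Assemble drift = f_t + (1/2) f_xx = 5*x^3*(-10*t - x^2) and diffusion = f_x = -25*t*x^4. Substituting x = B_t:
  d(-5*B_t^5*t) = (5*B_t^3*(-B_t^2 - 10*t)) dt + (-25*B_t^4*t) dB_t.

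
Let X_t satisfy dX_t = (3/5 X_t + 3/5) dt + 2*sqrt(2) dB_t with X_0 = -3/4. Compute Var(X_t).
Var(X_t) = 20*exp(6*t/5)/3 - 20/3

The variance V(t) = Var(X_t) satisfies V'(t) = 2 a V(t) + c^2 with V(0) = 0 (drift coefficient is linear in X, diffusion is constant). With a = 3/5, c = 2*sqrt(2), the solution is
  V(t) = (c^2 / (2 a)) * (exp(2 a t) - 1)
       = ((2*sqrt(2))^2 / (2*(3/5))) * (exp((6/5) t) - 1)
       = 20*exp(6*t/5)/3 - 20/3.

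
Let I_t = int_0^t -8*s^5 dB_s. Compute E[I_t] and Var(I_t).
E[I_t] = 0; Var(I_t) = 64*t^11/11

The Itô integral of a deterministic integrand f(s) has mean 0 because each increment f(s) * (B_{s+ds} - B_s) has mean 0. By the Itô isometry:
  Var( int_0^t f(s) dB_s ) = E[ (int_0^t f(s) dB_s)^2 ] = int_0^t f(s)^2 ds.
Here f(s) = -8*s^5, so f(s)^2 = 64*s^10. Integrate:
  int_0^t (64*s^10) ds = 64*t^11/11.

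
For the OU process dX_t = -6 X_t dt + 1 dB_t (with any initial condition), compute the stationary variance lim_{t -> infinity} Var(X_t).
lim Var(X_t) = 1/12

The OU SDE dX = -theta X dt + sigma dB admits the integrating factor exp(theta t): d(exp(theta t) X_t) = sigma exp(theta t) dB_t. Integrating from 0 to t gives X_t = x_0 * exp(-theta t) + sigma * int_0^t exp(-theta (t-s)) dB_s for any initial x_0. The Itô integral has variance (by the Itô isometry) sigma^2 * int_0^t exp(-2 theta (t - s)) ds = sigma^2 * (1 - exp(-2 theta t)) / (2 theta), independent of x_0.
With theta = 6, sigma = 1:
  Var(X_t) = (1)^2 * (1 - exp(-2*6 t)) / (2 * 6) = 1/12 - exp(-12*t)/12.
As t -> infinity, exp(-2*6 t) -> 0, so the stationary variance is sigma^2 / (2 theta) = 1/12.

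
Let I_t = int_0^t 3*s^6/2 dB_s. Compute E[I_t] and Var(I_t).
E[I_t] = 0; Var(I_t) = 9*t^13/52

The Itô integral of a deterministic integrand f(s) has mean 0 because each increment f(s) * (B_{s+ds} - B_s) has mean 0. By the Itô isometry:
  Var( int_0^t f(s) dB_s ) = E[ (int_0^t f(s) dB_s)^2 ] = int_0^t f(s)^2 ds.
Here f(s) = 3*s^6/2, so f(s)^2 = 9*s^12/4. Integrate:
  int_0^t (9*s^12/4) ds = 9*t^13/52.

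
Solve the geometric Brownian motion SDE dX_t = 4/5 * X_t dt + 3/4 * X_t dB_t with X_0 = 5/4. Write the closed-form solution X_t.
X_t = 5/4 * exp((83/160) * t + (3/4) * B_t)

For GBM dX = mu X dt + sigma X dB with X_0 = x_0, apply Itô to Y = log X: dY = (mu - sigma^2/2) dt + sigma dB, so Y_t = log(x_0) + (mu - sigma^2/2) t + sigma B_t and hence X_t = x_0 * exp((mu - sigma^2/2) t + sigma B_t).
With mu = 4/5, sigma = 3/4, x_0 = 5/4, this gives:
  X_t = 5/4 * exp((83/160) * t + (3/4) * B_t).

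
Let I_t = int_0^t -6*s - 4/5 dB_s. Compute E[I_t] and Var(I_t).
E[I_t] = 0; Var(I_t) = 4*t*(75*t^2 + 30*t + 4)/25

The Itô integral of a deterministic integrand f(s) has mean 0 because each increment f(s) * (B_{s+ds} - B_s) has mean 0. By the Itô isometry:
  Var( int_0^t f(s) dB_s ) = E[ (int_0^t f(s) dB_s)^2 ] = int_0^t f(s)^2 ds.
Here f(s) = -6*s - 4/5, so f(s)^2 = 4*(15*s + 2)^2/25. Integrate:
  int_0^t (4*(15*s + 2)^2/25) ds = 4*t*(75*t^2 + 30*t + 4)/25.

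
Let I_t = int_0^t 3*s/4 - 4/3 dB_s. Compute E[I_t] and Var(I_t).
E[I_t] = 0; Var(I_t) = t*(27*t^2 - 144*t + 256)/144

The Itô integral of a deterministic integrand f(s) has mean 0 because each increment f(s) * (B_{s+ds} - B_s) has mean 0. By the Itô isometry:
  Var( int_0^t f(s) dB_s ) = E[ (int_0^t f(s) dB_s)^2 ] = int_0^t f(s)^2 ds.
Here f(s) = 3*s/4 - 4/3, so f(s)^2 = (9*s - 16)^2/144. Integrate:
  int_0^t ((9*s - 16)^2/144) ds = t*(27*t^2 - 144*t + 256)/144.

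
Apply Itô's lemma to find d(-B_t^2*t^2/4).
d(-B_t^2*t^2/4) = (t*(-2*B_t^2 - t)/4) dt + (-B_t*t^2/2) dB_t

Itô's formula for f(t, x): d f(t, B_t) = (f_t + (1/2) f_xx) dt + f_x dB_t. Compute partials of f(t, x) = -t^2*x^2/4:
  f_t(t,x)  = -t*x^2/2
  f_x(t,x)  = -t^2*x/2
  f_xx(t,x) = -t^2/2
Assemble drift = f_t + (1/2) f_xx = t*(-t - 2*x^2)/4 and diffusion = f_x = -t^2*x/2. Substituting x = B_t:
  d(-B_t^2*t^2/4) = (t*(-2*B_t^2 - t)/4) dt + (-B_t*t^2/2) dB_t.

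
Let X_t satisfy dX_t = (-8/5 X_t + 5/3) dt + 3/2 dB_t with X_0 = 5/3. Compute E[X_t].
E[X_t] = 25/24 + 5*exp(-8*t/5)/8

Taking expectations and using E[dB_t] = 0, the mean m(t) = E[X_t] satisfies the ODE m'(t) = a m(t) + b with m(0) = x_0. With a = -8/5, b = 5/3, x_0 = 5/3, the solution is
  m(t) = x_0 * exp(a t) + (b/a) * (exp(a t) - 1)
       = (5/3) * exp((-8/5) t) + ((5/3)/(-8/5)) * (exp((-8/5) t) - 1)
       = 25/24 + 5*exp(-8*t/5)/8.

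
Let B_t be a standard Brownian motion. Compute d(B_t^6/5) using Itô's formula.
d(B_t^6/5) = (3*B_t^4) dt + (6*B_t^5/5) dB_t

Itô's formula for f(B_t) gives d f(B_t) = f'(B_t) dB_t + (1/2) f''(B_t) dt. Compute derivatives of f(x) = x^6/5:
  f'(x)  = 6*x^5/5
  f''(x) = 6*x^4
Substitute x = B_t and multiply the f'' term by 1/2:
  drift     = (1/2) * (6*x^4) evaluated at B_t = 3*B_t^4
  diffusion = (6*x^5/5) evaluated at B_t = 6*B_t^5/5
Therefore d(B_t^6/5) = (3*B_t^4) dt + (6*B_t^5/5) dB_t.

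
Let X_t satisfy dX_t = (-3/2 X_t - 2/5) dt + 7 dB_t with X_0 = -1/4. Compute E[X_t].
E[X_t] = -4/15 + exp(-3*t/2)/60

Taking expectations and using E[dB_t] = 0, the mean m(t) = E[X_t] satisfies the ODE m'(t) = a m(t) + b with m(0) = x_0. With a = -3/2, b = -2/5, x_0 = -1/4, the solution is
  m(t) = x_0 * exp(a t) + (b/a) * (exp(a t) - 1)
       = (-1/4) * exp((-3/2) t) + ((-2/5)/(-3/2)) * (exp((-3/2) t) - 1)
       = -4/15 + exp(-3*t/2)/60.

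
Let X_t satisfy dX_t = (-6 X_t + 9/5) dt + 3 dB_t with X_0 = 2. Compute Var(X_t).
Var(X_t) = 3/4 - 3*exp(-12*t)/4

The variance V(t) = Var(X_t) satisfies V'(t) = 2 a V(t) + c^2 with V(0) = 0 (drift coefficient is linear in X, diffusion is constant). With a = -6, c = 3, the solution is
  V(t) = (c^2 / (2 a)) * (exp(2 a t) - 1)
       = (3^2 / (2*(-6))) * (exp((-12) t) - 1)
       = 3/4 - 3*exp(-12*t)/4.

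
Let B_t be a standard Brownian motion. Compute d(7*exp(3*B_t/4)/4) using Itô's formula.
d(7*exp(3*B_t/4)/4) = (63*exp(3*B_t/4)/128) dt + (21*exp(3*B_t/4)/16) dB_t

Itô's formula for f(B_t) gives d f(B_t) = f'(B_t) dB_t + (1/2) f''(B_t) dt. Compute derivatives of f(x) = 7*exp(3*x/4)/4:
  f'(x)  = 21*exp(3*x/4)/16
  f''(x) = 63*exp(3*x/4)/64
Substitute x = B_t and multiply the f'' term by 1/2:
  drift     = (1/2) * (63*exp(3*x/4)/64) evaluated at B_t = 63*exp(3*B_t/4)/128
  diffusion = (21*exp(3*x/4)/16) evaluated at B_t = 21*exp(3*B_t/4)/16
Therefore d(7*exp(3*B_t/4)/4) = (63*exp(3*B_t/4)/128) dt + (21*exp(3*B_t/4)/16) dB_t.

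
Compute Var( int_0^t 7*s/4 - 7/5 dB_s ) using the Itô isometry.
Var = 49*t*(25*t^2 - 60*t + 48)/1200

The Itô integral of a deterministic integrand f(s) has mean 0 because each increment f(s) * (B_{s+ds} - B_s) has mean 0. By the Itô isometry:
  Var( int_0^t f(s) dB_s ) = E[ (int_0^t f(s) dB_s)^2 ] = int_0^t f(s)^2 ds.
Here f(s) = 7*s/4 - 7/5, so f(s)^2 = 49*(5*s - 4)^2/400. Integrate:
  int_0^t (49*(5*s - 4)^2/400) ds = 49*t*(25*t^2 - 60*t + 48)/1200.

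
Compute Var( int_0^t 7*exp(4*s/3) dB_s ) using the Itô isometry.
Var = 147*exp(8*t/3)/8 - 147/8

The Itô integral of a deterministic integrand f(s) has mean 0 because each increment f(s) * (B_{s+ds} - B_s) has mean 0. By the Itô isometry:
  Var( int_0^t f(s) dB_s ) = E[ (int_0^t f(s) dB_s)^2 ] = int_0^t f(s)^2 ds.
Here f(s) = 7*exp(4*s/3), so f(s)^2 = 49*exp(8*s/3). Integrate:
  int_0^t (49*exp(8*s/3)) ds = 147*exp(8*t/3)/8 - 147/8.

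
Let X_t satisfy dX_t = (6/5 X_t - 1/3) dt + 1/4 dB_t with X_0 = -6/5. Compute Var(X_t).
Var(X_t) = 5*exp(12*t/5)/192 - 5/192

The variance V(t) = Var(X_t) satisfies V'(t) = 2 a V(t) + c^2 with V(0) = 0 (drift coefficient is linear in X, diffusion is constant). With a = 6/5, c = 1/4, the solution is
  V(t) = (c^2 / (2 a)) * (exp(2 a t) - 1)
       = ((1/4)^2 / (2*(6/5))) * (exp((12/5) t) - 1)
       = 5*exp(12*t/5)/192 - 5/192.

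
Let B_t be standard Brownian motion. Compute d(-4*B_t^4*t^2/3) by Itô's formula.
d(-4*B_t^4*t^2/3) = (8*B_t^2*t*(-B_t^2 - 3*t)/3) dt + (-16*B_t^3*t^2/3) dB_t

Itô's formula for f(t, x): d f(t, B_t) = (f_t + (1/2) f_xx) dt + f_x dB_t. Compute partials of f(t, x) = -4*t^2*x^4/3:
  f_t(t,x)  = -8*t*x^4/3
  f_x(t,x)  = -16*t^2*x^3/3
  f_xx(t,x) = -16*t^2*x^2
Assemble drift = f_t + (1/2) f_xx = 8*t*x^2*(-3*t - x^2)/3 and diffusion = f_x = -16*t^2*x^3/3. Substituting x = B_t:
  d(-4*B_t^4*t^2/3) = (8*B_t^2*t*(-B_t^2 - 3*t)/3) dt + (-16*B_t^3*t^2/3) dB_t.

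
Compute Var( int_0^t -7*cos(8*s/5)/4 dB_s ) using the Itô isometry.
Var = 49*t/32 + 245*sin(8*t/5)*cos(8*t/5)/256

The Itô integral of a deterministic integrand f(s) has mean 0 because each increment f(s) * (B_{s+ds} - B_s) has mean 0. By the Itô isometry:
  Var( int_0^t f(s) dB_s ) = E[ (int_0^t f(s) dB_s)^2 ] = int_0^t f(s)^2 ds.
Here f(s) = -7*cos(8*s/5)/4, so f(s)^2 = 49*cos(8*s/5)^2/16. Integrate:
  int_0^t (49*cos(8*s/5)^2/16) ds = 49*t/32 + 245*sin(8*t/5)*cos(8*t/5)/256.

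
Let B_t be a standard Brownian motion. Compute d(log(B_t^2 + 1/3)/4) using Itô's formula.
d(log(B_t^2 + 1/3)/4) = (3*(1 - 3*B_t^2)/(4*(3*B_t^2 + 1)^2)) dt + (3*B_t/(2*(3*B_t^2 + 1))) dB_t

Itô's formula for f(B_t) gives d f(B_t) = f'(B_t) dB_t + (1/2) f''(B_t) dt. Compute derivatives of f(x) = log(x^2 + 1/3)/4:
  f'(x)  = 3*x/(2*(3*x^2 + 1))
  f''(x) = 3*(1 - 3*x^2)/(2*(3*x^2 + 1)^2)
Substitute x = B_t and multiply the f'' term by 1/2:
  drift     = (1/2) * (3*(1 - 3*x^2)/(2*(3*x^2 + 1)^2)) evaluated at B_t = 3*(1 - 3*B_t^2)/(4*(3*B_t^2 + 1)^2)
  diffusion = (3*x/(2*(3*x^2 + 1))) evaluated at B_t = 3*B_t/(2*(3*B_t^2 + 1))
Therefore d(log(B_t^2 + 1/3)/4) = (3*(1 - 3*B_t^2)/(4*(3*B_t^2 + 1)^2)) dt + (3*B_t/(2*(3*B_t^2 + 1))) dB_t.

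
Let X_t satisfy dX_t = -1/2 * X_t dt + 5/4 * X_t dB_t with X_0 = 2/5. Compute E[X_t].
E[X_t] = 2*exp(-t/2)/5

For GBM dX = mu X dt + sigma X dB with X_0 = x_0, apply Itô to Y = log X: dY = (mu - sigma^2/2) dt + sigma dB, so Y_t = log(x_0) + (mu - sigma^2/2) t + sigma B_t and hence X_t = x_0 * exp((mu - sigma^2/2) t + sigma B_t).
With mu = -1/2, sigma = 5/4, x_0 = 2/5, this gives:
  X_t = 2/5 * exp((-41/32) * t + (5/4) * B_t).
Since sigma*B_t ~ Normal(0, sigma^2 t), E[exp(sigma*B_t)] = exp(sigma^2 t / 2); so E[X_t] = x_0 * exp((mu - sigma^2/2) t) * exp(sigma^2 t / 2) = x_0 * exp(mu t) = 2*exp(-t/2)/5.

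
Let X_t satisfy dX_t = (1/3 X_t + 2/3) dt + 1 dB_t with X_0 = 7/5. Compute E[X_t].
E[X_t] = 17*exp(t/3)/5 - 2

Taking expectations and using E[dB_t] = 0, the mean m(t) = E[X_t] satisfies the ODE m'(t) = a m(t) + b with m(0) = x_0. With a = 1/3, b = 2/3, x_0 = 7/5, the solution is
  m(t) = x_0 * exp(a t) + (b/a) * (exp(a t) - 1)
       = (7/5) * exp((1/3) t) + ((2/3)/(1/3)) * (exp((1/3) t) - 1)
       = 17*exp(t/3)/5 - 2.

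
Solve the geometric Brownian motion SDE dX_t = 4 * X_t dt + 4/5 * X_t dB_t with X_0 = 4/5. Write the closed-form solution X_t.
X_t = 4/5 * exp((92/25) * t + (4/5) * B_t)

For GBM dX = mu X dt + sigma X dB with X_0 = x_0, apply Itô to Y = log X: dY = (mu - sigma^2/2) dt + sigma dB, so Y_t = log(x_0) + (mu - sigma^2/2) t + sigma B_t and hence X_t = x_0 * exp((mu - sigma^2/2) t + sigma B_t).
With mu = 4, sigma = 4/5, x_0 = 4/5, this gives:
  X_t = 4/5 * exp((92/25) * t + (4/5) * B_t).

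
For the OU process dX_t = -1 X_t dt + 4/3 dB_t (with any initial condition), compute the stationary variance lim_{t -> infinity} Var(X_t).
lim Var(X_t) = 8/9

The OU SDE dX = -theta X dt + sigma dB admits the integrating factor exp(theta t): d(exp(theta t) X_t) = sigma exp(theta t) dB_t. Integrating from 0 to t gives X_t = x_0 * exp(-theta t) + sigma * int_0^t exp(-theta (t-s)) dB_s for any initial x_0. The Itô integral has variance (by the Itô isometry) sigma^2 * int_0^t exp(-2 theta (t - s)) ds = sigma^2 * (1 - exp(-2 theta t)) / (2 theta), independent of x_0.
With theta = 1, sigma = 4/3:
  Var(X_t) = (4/3)^2 * (1 - exp(-2*1 t)) / (2 * 1) = 8/9 - 8*exp(-2*t)/9.
As t -> infinity, exp(-2*1 t) -> 0, so the stationary variance is sigma^2 / (2 theta) = 8/9.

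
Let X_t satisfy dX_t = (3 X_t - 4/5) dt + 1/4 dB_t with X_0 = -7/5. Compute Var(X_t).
Var(X_t) = exp(6*t)/96 - 1/96

The variance V(t) = Var(X_t) satisfies V'(t) = 2 a V(t) + c^2 with V(0) = 0 (drift coefficient is linear in X, diffusion is constant). With a = 3, c = 1/4, the solution is
  V(t) = (c^2 / (2 a)) * (exp(2 a t) - 1)
       = ((1/4)^2 / (2*3)) * (exp(6 t) - 1)
       = exp(6*t)/96 - 1/96.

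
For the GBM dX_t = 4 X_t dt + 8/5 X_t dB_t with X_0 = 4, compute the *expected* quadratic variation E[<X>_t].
E[<X>_t] = 128*exp(264*t/25)/33 - 128/33

<X>_t = int_0^t ((8/5) * X_s)^2 ds. Taking expectation inside the integral: E[<X>_t] = (8/5)^2 * int_0^t E[X_s^2] ds. For GBM, E[X_s^2] = x_0^2 * exp((2 mu + sigma^2) s). Integrating:
  E[<X>_t] = (8/5)^2 * 4^2 * (exp((2*4 + (8/5)^2) t) - 1) / (2*4 + (8/5)^2)
           = (8/5)^2 * 4^2 * (exp((264/25) t) - 1) / (264/25) = 128*exp(264*t/25)/33 - 128/33.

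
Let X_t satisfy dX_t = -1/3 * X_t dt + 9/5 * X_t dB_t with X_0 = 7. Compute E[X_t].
E[X_t] = 7*exp(-t/3)

For GBM dX = mu X dt + sigma X dB with X_0 = x_0, apply Itô to Y = log X: dY = (mu - sigma^2/2) dt + sigma dB, so Y_t = log(x_0) + (mu - sigma^2/2) t + sigma B_t and hence X_t = x_0 * exp((mu - sigma^2/2) t + sigma B_t).
With mu = -1/3, sigma = 9/5, x_0 = 7, this gives:
  X_t = 7 * exp((-293/150) * t + (9/5) * B_t).
Since sigma*B_t ~ Normal(0, sigma^2 t), E[exp(sigma*B_t)] = exp(sigma^2 t / 2); so E[X_t] = x_0 * exp((mu - sigma^2/2) t) * exp(sigma^2 t / 2) = x_0 * exp(mu t) = 7*exp(-t/3).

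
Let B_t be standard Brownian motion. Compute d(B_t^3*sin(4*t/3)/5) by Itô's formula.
d(B_t^3*sin(4*t/3)/5) = (B_t*(4*B_t^2*cos(4*t/3) + 9*sin(4*t/3))/15) dt + (3*B_t^2*sin(4*t/3)/5) dB_t

Itô's formula for f(t, x): d f(t, B_t) = (f_t + (1/2) f_xx) dt + f_x dB_t. Compute partials of f(t, x) = x^3*sin(4*t/3)/5:
  f_t(t,x)  = 4*x^3*cos(4*t/3)/15
  f_x(t,x)  = 3*x^2*sin(4*t/3)/5
  f_xx(t,x) = 6*x*sin(4*t/3)/5
Assemble drift = f_t + (1/2) f_xx = x*(4*x^2*cos(4*t/3) + 9*sin(4*t/3))/15 and diffusion = f_x = 3*x^2*sin(4*t/3)/5. Substituting x = B_t:
  d(B_t^3*sin(4*t/3)/5) = (B_t*(4*B_t^2*cos(4*t/3) + 9*sin(4*t/3))/15) dt + (3*B_t^2*sin(4*t/3)/5) dB_t.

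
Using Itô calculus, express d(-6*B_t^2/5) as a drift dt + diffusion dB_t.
d(-6*B_t^2/5) = (-6/5) dt + (-12*B_t/5) dB_t

Itô's formula for f(B_t) gives d f(B_t) = f'(B_t) dB_t + (1/2) f''(B_t) dt. Compute derivatives of f(x) = -6*x^2/5:
  f'(x)  = -12*x/5
  f''(x) = -12/5
Substitute x = B_t and multiply the f'' term by 1/2:
  drift     = (1/2) * (-12/5) evaluated at B_t = -6/5
  diffusion = (-12*x/5) evaluated at B_t = -12*B_t/5
Therefore d(-6*B_t^2/5) = (-6/5) dt + (-12*B_t/5) dB_t.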